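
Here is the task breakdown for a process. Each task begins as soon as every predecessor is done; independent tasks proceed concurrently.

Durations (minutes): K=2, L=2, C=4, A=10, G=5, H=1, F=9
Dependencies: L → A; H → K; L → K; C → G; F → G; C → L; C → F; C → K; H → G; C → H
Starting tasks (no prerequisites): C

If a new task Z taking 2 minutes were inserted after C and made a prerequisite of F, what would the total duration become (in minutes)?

20

Originally the schedule takes 18 minutes.
With Z inserted, F now waits for max(C, Z).
New critical path: C→Z→F→G = 4+2+9+5 = 20 ⇒ 20 minutes.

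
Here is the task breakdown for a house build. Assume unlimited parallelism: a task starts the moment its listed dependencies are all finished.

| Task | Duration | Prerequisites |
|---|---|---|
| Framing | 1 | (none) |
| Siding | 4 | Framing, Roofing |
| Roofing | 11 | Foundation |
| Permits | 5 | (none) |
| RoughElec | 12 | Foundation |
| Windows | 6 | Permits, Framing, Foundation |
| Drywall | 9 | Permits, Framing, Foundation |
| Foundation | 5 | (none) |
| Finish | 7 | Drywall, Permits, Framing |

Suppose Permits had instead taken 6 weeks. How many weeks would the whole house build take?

22

Critical path before the change: Permits→Drywall→Finish = 5+9+7 = 21 giving 21 weeks.
Permits lies on that path, so at 6 weeks the path becomes 22 weeks.
The critical path is still Permits→Drywall→Finish; finish is now 22 weeks.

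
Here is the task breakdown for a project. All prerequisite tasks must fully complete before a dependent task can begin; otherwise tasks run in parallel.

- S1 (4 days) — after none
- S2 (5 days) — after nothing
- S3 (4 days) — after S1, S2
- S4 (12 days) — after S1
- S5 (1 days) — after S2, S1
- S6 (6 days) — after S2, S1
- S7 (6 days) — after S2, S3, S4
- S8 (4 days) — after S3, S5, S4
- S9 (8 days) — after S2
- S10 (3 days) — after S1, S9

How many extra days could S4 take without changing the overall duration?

The longest chain is S1→S4→S7 = 4+12+6 = 22; overall finish 22 days.
Longest path through S4: 22 days (earliest finish 16, latest finish 16).
So S4 can slip 16 − 16 = 0 days.

0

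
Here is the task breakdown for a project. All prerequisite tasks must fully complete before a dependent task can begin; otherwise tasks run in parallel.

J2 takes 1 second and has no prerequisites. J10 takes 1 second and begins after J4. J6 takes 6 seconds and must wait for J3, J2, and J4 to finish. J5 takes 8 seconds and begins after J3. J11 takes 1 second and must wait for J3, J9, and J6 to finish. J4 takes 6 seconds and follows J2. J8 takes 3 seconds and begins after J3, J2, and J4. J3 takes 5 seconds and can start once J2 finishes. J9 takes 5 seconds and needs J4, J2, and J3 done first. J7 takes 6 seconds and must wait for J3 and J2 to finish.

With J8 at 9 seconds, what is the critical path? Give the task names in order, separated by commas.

Critical path before the change: J2→J3→J5 = 1+5+8 = 14 giving 14 seconds.
The longest path through J8 is only 10 seconds, so J8 has float 4.
Now J2→J4→J8 = 1+6+9 = 16 is longest, so the finish becomes 16 seconds.

J2, J4, J8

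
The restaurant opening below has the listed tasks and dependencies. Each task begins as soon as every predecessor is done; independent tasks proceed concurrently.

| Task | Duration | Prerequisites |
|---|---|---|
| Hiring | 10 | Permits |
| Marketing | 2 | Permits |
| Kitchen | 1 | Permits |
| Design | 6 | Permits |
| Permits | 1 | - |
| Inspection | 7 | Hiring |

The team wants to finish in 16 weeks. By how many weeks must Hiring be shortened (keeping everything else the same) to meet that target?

2

Current finish: 18 weeks; target: 16.
Hiring is on every critical path, so each week cut from Hiring cuts the finish by one (this holds down to a finish of 9).
Need 18 − 16 = 2 weeks off Hiring → Hiring becomes 8 weeks, finish becomes 16.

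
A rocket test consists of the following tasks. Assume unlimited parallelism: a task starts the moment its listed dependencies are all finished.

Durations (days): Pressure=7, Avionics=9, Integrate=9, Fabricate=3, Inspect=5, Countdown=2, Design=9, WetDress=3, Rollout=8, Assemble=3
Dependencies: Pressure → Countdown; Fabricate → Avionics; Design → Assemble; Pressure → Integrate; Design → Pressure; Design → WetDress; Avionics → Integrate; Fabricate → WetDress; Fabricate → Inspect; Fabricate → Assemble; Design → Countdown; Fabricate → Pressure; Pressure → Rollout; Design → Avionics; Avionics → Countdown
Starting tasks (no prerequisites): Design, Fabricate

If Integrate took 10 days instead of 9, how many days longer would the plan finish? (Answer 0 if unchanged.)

1

As given, the longest chain is Design→Avionics→Integrate = 9+9+9 = 27, so the finish is 27 days.
Integrate is on the critical path; changing it to 10 makes that path 28 days.
That remains the longest chain; total 28 days.
Change in finish: 28 − 27 = +1 days.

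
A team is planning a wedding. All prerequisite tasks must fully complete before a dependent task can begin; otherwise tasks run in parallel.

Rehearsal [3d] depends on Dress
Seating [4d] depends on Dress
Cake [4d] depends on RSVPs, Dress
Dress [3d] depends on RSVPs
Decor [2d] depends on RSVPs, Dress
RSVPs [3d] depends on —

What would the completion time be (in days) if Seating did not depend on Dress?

10

Original critical path: RSVPs→Dress→Cake = 3+3+4 = 10 ⇒ 10 days.
Without Dress→Seating, Seating's earliest start moves from 6 to 0.
After: RSVPs→Dress→Cake = 3+3+4 = 10 → 10 days.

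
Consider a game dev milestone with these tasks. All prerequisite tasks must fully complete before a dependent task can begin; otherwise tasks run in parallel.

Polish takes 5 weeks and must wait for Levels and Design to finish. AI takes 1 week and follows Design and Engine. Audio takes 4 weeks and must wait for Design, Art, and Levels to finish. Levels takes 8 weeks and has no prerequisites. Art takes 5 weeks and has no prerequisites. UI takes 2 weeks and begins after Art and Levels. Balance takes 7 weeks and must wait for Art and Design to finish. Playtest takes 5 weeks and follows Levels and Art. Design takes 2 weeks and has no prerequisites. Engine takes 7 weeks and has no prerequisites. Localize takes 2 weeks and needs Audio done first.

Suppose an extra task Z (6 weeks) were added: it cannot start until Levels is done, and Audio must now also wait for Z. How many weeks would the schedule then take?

20

Originally the schedule takes 14 weeks.
With Z inserted, Audio now waits for max(Design, Art, Levels, Z).
New critical path: Levels→Z→Audio→Localize = 8+6+4+2 = 20 ⇒ 20 weeks.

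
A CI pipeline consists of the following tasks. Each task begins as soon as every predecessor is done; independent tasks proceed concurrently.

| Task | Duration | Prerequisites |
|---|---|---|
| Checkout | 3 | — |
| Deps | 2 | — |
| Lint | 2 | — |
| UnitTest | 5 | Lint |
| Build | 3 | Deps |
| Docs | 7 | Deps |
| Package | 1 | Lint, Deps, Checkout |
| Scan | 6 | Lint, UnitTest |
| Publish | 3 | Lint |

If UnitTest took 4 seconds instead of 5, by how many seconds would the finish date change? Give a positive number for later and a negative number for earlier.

-1

Critical path before the change: Lint→UnitTest→Scan = 2+5+6 = 13 giving 13 seconds.
UnitTest lies on that path, so at 4 seconds the path becomes 12 seconds.
The critical path is still Lint→UnitTest→Scan; finish is now 12 seconds.
Change in finish: 12 − 13 = -1 seconds.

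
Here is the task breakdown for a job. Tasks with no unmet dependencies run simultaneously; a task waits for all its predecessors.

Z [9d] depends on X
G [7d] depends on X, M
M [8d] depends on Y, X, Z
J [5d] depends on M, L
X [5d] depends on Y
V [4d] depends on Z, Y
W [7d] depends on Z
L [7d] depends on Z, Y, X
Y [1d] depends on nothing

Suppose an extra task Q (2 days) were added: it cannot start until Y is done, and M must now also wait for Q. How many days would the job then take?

Originally the job takes 30 days.
With Q inserted, M now waits for max(Y, X, Z, Q).
New critical path: Y→X→Z→M→G = 1+5+9+8+7 = 30 ⇒ 30 days.

30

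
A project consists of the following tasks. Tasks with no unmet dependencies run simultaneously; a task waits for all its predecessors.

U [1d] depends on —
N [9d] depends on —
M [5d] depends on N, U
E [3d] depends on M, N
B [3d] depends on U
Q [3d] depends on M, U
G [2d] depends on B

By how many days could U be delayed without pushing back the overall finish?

8

Critical path: N→M→E = 9+5+3 = 17, so the finish is 17 days.
The longest chain containing U totals 9 days.
Float = 17 − 9 = 8.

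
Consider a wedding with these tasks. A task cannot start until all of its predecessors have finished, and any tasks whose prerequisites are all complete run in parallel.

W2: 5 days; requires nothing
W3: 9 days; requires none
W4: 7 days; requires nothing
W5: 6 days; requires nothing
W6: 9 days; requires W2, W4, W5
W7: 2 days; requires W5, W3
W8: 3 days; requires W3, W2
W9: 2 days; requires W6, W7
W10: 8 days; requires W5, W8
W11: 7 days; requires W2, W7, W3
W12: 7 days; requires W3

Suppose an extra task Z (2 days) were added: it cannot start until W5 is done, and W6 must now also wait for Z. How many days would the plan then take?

Originally the plan takes 20 days.
With Z inserted, W6 now waits for max(W2, W4, W5, Z).
New critical path: W3→W8→W10 = 9+3+8 = 20 ⇒ 20 days.

20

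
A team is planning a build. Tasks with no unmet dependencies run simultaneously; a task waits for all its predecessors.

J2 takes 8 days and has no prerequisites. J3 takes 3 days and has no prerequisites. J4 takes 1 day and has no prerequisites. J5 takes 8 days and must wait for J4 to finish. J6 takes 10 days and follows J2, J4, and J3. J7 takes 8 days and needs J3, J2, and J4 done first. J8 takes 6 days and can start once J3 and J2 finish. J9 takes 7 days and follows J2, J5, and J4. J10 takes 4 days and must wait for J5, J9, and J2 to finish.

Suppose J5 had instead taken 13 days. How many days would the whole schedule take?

Actual critical path: J4→J5→J9→J10 = 1+8+7+4 = 20 ⇒ 20 days.
J5 lies on that path, so at 13 days the path becomes 25 days.
The critical path is still J4→J5→J9→J10; finish is now 25 days.

25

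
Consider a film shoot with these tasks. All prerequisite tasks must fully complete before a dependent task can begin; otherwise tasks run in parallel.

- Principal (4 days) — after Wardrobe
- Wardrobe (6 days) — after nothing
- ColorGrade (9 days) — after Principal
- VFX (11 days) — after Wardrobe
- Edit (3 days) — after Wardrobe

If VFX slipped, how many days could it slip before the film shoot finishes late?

2

Critical path: Wardrobe→Principal→ColorGrade = 6+4+9 = 19, so the finish is 19 days.
Longest path through VFX: 17 days (earliest finish 17, latest finish 19).
Float = 19 − 17 = 2.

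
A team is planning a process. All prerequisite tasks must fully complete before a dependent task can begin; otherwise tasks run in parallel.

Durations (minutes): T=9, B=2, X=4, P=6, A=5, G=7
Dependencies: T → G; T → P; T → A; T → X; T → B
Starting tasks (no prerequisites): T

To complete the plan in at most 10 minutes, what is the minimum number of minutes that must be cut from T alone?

Current finish: 16 minutes; target: 10.
T is on every critical path, so each minute cut from T cuts the finish by one (this holds down to a finish of 8).
Need 16 − 10 = 6 minutes off T → T becomes 3 minutes, finish becomes 10.

6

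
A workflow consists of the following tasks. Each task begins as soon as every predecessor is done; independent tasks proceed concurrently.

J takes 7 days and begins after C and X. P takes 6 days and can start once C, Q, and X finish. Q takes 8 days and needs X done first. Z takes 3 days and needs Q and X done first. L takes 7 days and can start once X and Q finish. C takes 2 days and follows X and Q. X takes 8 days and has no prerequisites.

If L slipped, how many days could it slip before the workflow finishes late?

Critical path: X→Q→C→J = 8+8+2+7 = 25, so the finish is 25 days.
L finishes as early as 23 and must finish by 25.
So L can slip 25 − 23 = 2 days.

2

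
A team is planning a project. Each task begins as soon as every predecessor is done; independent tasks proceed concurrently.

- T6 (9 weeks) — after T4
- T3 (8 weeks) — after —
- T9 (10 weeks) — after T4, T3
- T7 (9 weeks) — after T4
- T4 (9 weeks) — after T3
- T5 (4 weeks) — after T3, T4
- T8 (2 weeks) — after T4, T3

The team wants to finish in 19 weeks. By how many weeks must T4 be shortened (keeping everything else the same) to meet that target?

Current finish: 27 weeks; target: 19.
T4 is on every critical path, so each week cut from T4 cuts the finish by one (this holds down to a finish of 19).
Need 27 − 19 = 8 weeks off T4 → T4 becomes 1 week, finish becomes 19.

8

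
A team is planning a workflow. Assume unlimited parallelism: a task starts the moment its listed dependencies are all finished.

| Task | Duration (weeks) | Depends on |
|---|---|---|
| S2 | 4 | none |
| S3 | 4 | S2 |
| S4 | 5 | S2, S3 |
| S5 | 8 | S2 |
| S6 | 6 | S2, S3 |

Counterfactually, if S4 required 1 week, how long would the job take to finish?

As given, the longest chain is S2→S3→S6 = 4+4+6 = 14, so the finish is 14 weeks.
S4 is off the critical path — its longest chain is 13 weeks, giving 1 of slack.
No other chain overtakes it, so the finish is 14 weeks.

14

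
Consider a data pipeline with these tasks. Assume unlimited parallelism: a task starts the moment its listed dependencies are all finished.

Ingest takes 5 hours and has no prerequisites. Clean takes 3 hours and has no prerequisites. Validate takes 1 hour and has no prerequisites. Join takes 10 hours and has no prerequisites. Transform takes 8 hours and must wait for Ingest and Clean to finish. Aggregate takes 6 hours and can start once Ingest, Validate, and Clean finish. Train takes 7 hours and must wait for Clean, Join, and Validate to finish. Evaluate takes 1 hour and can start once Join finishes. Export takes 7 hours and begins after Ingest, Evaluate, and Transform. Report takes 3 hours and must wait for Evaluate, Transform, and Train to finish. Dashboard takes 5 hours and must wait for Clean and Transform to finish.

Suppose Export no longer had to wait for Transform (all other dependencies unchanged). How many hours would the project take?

20

Original critical path: Ingest→Transform→Export = 5+8+7 = 20 ⇒ 20 hours.
Without Transform→Export, Export's earliest start moves from 13 to 11.
The longest chain is now Join→Train→Report = 10+7+3 = 20, so the project takes 20 hours.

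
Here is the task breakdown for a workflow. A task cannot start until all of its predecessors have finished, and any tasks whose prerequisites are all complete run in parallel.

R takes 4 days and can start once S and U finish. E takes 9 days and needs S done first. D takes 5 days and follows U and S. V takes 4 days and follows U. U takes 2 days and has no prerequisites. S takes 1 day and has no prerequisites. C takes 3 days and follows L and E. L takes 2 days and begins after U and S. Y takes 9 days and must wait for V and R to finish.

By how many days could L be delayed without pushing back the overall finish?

Critical path: U→R→Y = 2+4+9 = 15, so the finish is 15 days.
L finishes as early as 4 and must finish by 12.
So L can slip 12 − 4 = 8 days.

8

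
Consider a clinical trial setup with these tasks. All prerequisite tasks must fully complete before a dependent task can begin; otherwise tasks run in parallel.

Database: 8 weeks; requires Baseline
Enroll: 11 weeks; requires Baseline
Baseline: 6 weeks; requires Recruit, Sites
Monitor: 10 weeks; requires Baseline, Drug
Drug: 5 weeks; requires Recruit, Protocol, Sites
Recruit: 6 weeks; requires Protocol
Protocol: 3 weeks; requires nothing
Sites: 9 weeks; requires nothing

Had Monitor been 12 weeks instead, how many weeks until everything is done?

27

As given, the longest chain is Protocol→Recruit→Baseline→Enroll = 3+6+6+11 = 26, so the finish is 26 weeks.
Monitor is off the critical path — its longest chain is 25 weeks, giving 1 of slack.
New critical path: Protocol→Recruit→Baseline→Monitor = 3+6+6+12 = 27 ⇒ 27 weeks.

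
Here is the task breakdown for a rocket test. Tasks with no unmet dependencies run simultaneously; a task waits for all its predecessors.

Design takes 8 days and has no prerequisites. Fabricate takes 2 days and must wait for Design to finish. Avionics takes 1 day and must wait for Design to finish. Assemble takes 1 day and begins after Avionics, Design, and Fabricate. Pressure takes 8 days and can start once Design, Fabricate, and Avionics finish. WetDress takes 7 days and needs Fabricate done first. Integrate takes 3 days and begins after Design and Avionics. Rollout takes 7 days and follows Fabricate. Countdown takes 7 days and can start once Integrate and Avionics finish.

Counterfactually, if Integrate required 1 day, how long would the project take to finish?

As given, the longest chain is Design→Avionics→Integrate→Countdown = 8+1+3+7 = 19, so the finish is 19 days.
Integrate lies on that path, so at 1 day the path becomes 17 days.
New critical path: Design→Fabricate→Pressure = 8+2+8 = 18 ⇒ 18 days.

18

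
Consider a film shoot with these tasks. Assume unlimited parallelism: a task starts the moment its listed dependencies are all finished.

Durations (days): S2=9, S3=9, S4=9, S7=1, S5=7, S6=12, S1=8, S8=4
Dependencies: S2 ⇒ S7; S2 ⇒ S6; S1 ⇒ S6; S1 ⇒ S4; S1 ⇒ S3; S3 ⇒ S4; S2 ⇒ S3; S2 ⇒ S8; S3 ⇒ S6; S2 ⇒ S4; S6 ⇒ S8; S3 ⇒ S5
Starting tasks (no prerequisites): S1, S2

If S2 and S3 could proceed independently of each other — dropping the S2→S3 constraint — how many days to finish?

With the dependency in place, S2→S3→S6→S8 = 9+9+12+4 = 34 sets the finish at 34 days.
Without S2→S3, S3's earliest start moves from 9 to 8.
After: S1→S3→S6→S8 = 8+9+12+4 = 33 → 33 days.

33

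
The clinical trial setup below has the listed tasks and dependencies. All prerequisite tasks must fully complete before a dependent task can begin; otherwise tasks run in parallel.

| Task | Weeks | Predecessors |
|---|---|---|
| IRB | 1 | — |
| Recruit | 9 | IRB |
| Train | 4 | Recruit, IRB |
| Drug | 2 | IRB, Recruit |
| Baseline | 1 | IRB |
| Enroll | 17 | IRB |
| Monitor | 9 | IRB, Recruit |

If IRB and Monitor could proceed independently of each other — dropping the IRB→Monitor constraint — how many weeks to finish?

Before: longest chain IRB→Recruit→Monitor = 1+9+9 = 19, finish 19.
Dropping IRB→Monitor doesn't change Monitor's earliest start (10); another predecessor still binds.
The longest chain is now IRB→Recruit→Monitor = 1+9+9 = 19, so the job takes 19 weeks.

19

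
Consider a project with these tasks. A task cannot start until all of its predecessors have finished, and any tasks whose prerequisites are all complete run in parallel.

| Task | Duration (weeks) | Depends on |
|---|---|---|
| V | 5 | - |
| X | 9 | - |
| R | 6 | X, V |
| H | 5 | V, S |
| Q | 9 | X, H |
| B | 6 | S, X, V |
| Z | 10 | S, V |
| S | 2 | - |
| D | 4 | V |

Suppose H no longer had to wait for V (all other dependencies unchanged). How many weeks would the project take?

With the dependency in place, V→H→Q = 5+5+9 = 19 sets the finish at 19 weeks.
Without V→H, H's earliest start moves from 5 to 2.
After: X→Q = 9+9 = 18 → 18 weeks.

18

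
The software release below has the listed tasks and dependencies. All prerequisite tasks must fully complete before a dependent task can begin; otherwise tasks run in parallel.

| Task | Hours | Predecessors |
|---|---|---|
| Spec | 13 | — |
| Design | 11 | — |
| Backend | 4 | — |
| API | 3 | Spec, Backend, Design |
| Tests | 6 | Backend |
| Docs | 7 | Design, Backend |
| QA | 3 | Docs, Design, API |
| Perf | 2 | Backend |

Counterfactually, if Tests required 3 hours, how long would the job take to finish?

21

The binding path is Design→Docs→QA = 11+7+3 = 21; finish at 21 hours.
Tests is off the critical path — its longest chain is 10 hours, giving 11 of slack.
The critical path is still Design→Docs→QA; finish is now 21 hours.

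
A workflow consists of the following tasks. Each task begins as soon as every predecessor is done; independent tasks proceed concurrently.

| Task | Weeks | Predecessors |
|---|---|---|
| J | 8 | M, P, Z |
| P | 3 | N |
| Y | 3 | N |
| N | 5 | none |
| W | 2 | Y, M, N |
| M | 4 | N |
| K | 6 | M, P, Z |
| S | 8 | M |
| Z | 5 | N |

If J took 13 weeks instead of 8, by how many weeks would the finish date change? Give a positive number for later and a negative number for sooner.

As given, the longest chain is N→Z→J = 5+5+8 = 18, so the finish is 18 weeks.
J lies on that path, so at 13 weeks the path becomes 23 weeks.
No other chain overtakes it, so the finish is 23 weeks.
Change in finish: 23 − 18 = +5 weeks.

5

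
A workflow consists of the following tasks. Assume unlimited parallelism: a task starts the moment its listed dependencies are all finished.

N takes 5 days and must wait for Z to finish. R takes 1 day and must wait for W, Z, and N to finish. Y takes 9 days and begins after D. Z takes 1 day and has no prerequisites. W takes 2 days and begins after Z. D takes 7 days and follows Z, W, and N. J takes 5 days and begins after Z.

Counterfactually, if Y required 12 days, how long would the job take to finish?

As given, the longest chain is Z→N→D→Y = 1+5+7+9 = 22, so the finish is 22 days.
Since Y is critical, the +3 change carries straight to that chain (now 25 days).
No other chain overtakes it, so the finish is 25 days.

25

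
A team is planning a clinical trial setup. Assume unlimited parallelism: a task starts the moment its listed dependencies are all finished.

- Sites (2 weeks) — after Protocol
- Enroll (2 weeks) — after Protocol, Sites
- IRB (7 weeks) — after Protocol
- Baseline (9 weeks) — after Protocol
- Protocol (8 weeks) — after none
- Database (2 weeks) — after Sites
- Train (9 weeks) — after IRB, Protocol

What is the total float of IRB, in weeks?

Critical path: Protocol→IRB→Train = 8+7+9 = 24, so the finish is 24 weeks.
Longest path through IRB: 24 weeks (earliest finish 15, latest finish 15).
So IRB can slip 15 − 15 = 0 weeks.

0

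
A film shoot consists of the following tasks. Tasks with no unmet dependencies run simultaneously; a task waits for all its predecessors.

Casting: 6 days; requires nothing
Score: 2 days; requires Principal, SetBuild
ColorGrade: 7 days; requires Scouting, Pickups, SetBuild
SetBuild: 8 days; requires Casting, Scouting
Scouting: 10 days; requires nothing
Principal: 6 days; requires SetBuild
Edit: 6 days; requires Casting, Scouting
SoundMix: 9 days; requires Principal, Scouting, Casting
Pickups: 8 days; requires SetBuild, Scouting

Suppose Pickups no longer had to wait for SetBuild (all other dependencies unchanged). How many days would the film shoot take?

33

Original critical path: Scouting→SetBuild→Principal→SoundMix = 10+8+6+9 = 33 ⇒ 33 days.
Without SetBuild→Pickups, Pickups's earliest start moves from 18 to 10.
The longest chain is now Scouting→SetBuild→Principal→SoundMix = 10+8+6+9 = 33, so the film shoot takes 33 days.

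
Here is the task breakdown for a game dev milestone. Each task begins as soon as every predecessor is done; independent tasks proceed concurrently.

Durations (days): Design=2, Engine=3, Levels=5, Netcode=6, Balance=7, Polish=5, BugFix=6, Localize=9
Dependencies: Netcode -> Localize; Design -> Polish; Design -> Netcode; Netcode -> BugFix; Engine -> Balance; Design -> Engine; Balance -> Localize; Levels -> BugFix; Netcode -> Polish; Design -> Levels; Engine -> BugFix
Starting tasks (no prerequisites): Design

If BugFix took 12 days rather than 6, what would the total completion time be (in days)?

The binding path is Design→Engine→Balance→Localize = 2+3+7+9 = 21; finish at 21 days.
BugFix has 7 days of float (longest path through it is 14).
No other chain overtakes it, so the finish is 21 days.

21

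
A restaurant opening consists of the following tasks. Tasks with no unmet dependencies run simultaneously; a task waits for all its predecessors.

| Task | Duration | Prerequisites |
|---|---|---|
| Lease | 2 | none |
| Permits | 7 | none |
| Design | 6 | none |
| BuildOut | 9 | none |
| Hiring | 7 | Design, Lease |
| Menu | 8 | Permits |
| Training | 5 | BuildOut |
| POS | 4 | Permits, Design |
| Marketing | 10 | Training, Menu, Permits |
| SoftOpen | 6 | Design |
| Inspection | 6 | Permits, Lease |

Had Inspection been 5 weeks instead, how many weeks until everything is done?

Actual critical path: Permits→Menu→Marketing = 7+8+10 = 25 ⇒ 25 weeks.
Inspection has 12 weeks of float (longest path through it is 13).
That remains the longest chain; total 25 weeks.

25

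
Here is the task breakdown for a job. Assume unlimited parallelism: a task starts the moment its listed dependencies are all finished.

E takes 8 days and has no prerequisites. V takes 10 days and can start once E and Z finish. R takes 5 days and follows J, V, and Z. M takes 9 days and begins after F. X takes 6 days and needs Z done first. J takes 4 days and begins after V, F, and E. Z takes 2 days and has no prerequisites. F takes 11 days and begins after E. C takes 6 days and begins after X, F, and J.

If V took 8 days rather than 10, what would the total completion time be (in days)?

29

As given, the longest chain is E→F→J→C = 8+11+4+6 = 29, so the finish is 29 days.
V is off the critical path — its longest chain is 28 days, giving 1 of slack.
That remains the longest chain; total 29 days.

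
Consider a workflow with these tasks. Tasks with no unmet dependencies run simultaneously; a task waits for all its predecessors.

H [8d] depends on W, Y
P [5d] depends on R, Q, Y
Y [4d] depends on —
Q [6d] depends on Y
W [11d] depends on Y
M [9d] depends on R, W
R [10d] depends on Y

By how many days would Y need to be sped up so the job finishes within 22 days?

Current finish: 24 days; target: 22.
Y is on every critical path, so each day cut from Y cuts the finish by one (this holds down to a finish of 21).
Need 24 − 22 = 2 days off Y → Y becomes 2 days, finish becomes 22.

2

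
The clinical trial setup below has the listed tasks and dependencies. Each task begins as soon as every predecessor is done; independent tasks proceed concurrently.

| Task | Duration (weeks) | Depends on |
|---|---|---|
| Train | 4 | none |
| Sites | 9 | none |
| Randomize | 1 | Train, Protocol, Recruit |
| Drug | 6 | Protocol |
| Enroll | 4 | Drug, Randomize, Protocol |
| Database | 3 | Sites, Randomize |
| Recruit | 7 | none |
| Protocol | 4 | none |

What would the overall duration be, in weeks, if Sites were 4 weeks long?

Actual critical path: Protocol→Drug→Enroll = 4+6+4 = 14 ⇒ 14 weeks.
Sites is off the critical path — its longest chain is 12 weeks, giving 2 of slack.
That remains the longest chain; total 14 weeks.

14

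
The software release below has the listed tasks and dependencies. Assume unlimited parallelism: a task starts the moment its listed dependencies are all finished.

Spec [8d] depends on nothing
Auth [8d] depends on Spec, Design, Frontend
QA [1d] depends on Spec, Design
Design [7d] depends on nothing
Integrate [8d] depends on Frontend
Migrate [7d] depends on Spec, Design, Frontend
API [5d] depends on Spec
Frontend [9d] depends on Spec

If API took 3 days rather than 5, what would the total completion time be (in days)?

25

Actual critical path: Spec→Frontend→Auth = 8+9+8 = 25 ⇒ 25 days.
API has 12 days of float (longest path through it is 13).
The critical path is still Spec→Frontend→Auth; finish is now 25 days.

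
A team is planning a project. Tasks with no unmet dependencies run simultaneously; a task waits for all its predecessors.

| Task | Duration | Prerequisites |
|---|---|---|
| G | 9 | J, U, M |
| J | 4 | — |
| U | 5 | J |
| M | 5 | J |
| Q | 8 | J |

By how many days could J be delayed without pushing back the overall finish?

0

The longest chain is J→M→G = 4+5+9 = 18; overall finish 18 days.
J finishes as early as 4 and must finish by 4.
So J can slip 4 − 4 = 0 days.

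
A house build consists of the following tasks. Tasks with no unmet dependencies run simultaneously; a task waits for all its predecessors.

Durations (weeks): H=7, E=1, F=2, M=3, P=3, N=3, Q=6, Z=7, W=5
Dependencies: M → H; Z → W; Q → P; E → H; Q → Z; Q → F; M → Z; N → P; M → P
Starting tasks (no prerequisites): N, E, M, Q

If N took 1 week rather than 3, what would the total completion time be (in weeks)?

Critical path before the change: Q→Z→W = 6+7+5 = 18 giving 18 weeks.
N is off the critical path — its longest chain is 6 weeks, giving 12 of slack.
That remains the longest chain; total 18 weeks.

18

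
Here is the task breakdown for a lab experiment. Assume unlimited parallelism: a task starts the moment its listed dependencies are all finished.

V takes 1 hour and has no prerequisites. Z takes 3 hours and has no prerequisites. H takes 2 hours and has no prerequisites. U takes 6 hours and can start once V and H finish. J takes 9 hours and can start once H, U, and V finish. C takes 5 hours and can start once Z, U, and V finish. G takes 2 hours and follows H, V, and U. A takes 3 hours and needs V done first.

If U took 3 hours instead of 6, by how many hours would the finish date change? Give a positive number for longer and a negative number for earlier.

The binding path is H→U→J = 2+6+9 = 17; finish at 17 hours.
Since U is critical, the -3 change carries straight to that chain (now 14 hours).
That remains the longest chain; total 14 hours.
Change in finish: 14 − 17 = -3 hours.

-3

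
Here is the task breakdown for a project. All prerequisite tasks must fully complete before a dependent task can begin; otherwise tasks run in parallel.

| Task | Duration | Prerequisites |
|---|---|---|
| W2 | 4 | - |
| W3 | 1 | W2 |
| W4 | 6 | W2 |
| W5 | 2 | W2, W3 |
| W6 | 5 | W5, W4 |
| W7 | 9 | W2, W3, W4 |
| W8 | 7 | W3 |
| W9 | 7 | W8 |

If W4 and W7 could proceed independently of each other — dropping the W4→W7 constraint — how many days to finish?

Before: longest chain W2→W3→W8→W9 = 4+1+7+7 = 19, finish 19.
Without W4→W7, W7's earliest start moves from 10 to 5.
After: W2→W3→W8→W9 = 4+1+7+7 = 19 → 19 days.

19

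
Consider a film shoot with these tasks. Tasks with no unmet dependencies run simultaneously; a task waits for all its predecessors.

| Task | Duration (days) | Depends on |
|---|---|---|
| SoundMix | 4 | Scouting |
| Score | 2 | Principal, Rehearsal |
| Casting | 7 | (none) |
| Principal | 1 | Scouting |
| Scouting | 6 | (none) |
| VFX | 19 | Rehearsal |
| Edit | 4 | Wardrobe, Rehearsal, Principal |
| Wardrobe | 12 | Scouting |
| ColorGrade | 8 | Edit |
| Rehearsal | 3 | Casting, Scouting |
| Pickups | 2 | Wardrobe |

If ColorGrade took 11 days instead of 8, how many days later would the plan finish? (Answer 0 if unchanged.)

3

Baseline: Scouting→Wardrobe→Edit→ColorGrade = 6+12+4+8 = 30 → 30 days.
ColorGrade is on the critical path; changing it to 11 makes that path 33 days.
The critical path is still Scouting→Wardrobe→Edit→ColorGrade; finish is now 33 days.
Change in finish: 33 − 30 = +3 days.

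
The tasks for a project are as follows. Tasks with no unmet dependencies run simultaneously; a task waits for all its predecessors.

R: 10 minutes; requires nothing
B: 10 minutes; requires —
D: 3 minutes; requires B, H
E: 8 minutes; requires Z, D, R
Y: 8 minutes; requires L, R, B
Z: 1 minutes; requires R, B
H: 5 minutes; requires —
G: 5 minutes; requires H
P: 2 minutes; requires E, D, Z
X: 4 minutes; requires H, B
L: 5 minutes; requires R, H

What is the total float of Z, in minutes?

2

Critical path: B→D→E→P = 10+3+8+2 = 23, so the finish is 23 minutes.
Z finishes as early as 11 and must finish by 13.
Slack of Z = 12 − 10 = 2 minutes.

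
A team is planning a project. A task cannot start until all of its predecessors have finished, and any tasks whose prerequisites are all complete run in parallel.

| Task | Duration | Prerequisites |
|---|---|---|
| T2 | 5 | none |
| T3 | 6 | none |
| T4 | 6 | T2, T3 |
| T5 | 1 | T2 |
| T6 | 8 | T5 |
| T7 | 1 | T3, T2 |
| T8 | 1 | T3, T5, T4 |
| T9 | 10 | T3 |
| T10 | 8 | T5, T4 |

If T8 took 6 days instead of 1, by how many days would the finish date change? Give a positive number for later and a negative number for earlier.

As given, the longest chain is T3→T4→T10 = 6+6+8 = 20, so the finish is 20 days.
T8 is off the critical path — its longest chain is 13 days, giving 7 of slack.
The critical path is still T3→T4→T10; finish is now 20 days.
Change in finish: 20 − 20 = +0 days.

0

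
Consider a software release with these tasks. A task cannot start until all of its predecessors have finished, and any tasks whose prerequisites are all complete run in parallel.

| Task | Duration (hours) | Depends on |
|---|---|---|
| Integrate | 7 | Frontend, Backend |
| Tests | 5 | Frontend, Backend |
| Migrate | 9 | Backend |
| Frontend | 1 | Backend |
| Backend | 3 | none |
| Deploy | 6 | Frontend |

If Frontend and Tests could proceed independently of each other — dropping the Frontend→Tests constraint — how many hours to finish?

12

Original critical path: Backend→Migrate = 3+9 = 12 ⇒ 12 hours.
Without Frontend→Tests, Tests's earliest start moves from 4 to 3.
After: Backend→Migrate = 3+9 = 12 → 12 hours.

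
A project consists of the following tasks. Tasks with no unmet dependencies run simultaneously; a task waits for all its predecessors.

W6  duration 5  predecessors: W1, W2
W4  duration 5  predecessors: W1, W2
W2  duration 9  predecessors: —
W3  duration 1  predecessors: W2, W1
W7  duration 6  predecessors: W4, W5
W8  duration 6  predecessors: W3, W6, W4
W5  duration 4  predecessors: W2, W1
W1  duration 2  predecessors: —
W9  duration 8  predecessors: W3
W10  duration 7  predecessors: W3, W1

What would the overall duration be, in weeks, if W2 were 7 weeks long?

As given, the longest chain is W2→W4→W7 = 9+5+6 = 20, so the finish is 20 weeks.
W2 is on the critical path; changing it to 7 makes that path 18 weeks.
No other chain overtakes it, so the finish is 18 weeks.

18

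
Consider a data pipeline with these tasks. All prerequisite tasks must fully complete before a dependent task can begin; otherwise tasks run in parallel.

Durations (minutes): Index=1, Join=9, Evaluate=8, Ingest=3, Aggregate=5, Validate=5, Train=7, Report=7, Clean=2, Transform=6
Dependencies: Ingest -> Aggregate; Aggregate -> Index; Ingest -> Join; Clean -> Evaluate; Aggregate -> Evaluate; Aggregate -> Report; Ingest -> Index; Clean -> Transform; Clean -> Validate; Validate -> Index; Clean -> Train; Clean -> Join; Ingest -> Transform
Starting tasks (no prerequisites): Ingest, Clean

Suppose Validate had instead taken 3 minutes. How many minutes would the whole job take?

16

Critical path before the change: Ingest→Aggregate→Evaluate = 3+5+8 = 16 giving 16 minutes.
The longest path through Validate is only 8 minutes, so Validate has float 8.
No other chain overtakes it, so the finish is 16 minutes.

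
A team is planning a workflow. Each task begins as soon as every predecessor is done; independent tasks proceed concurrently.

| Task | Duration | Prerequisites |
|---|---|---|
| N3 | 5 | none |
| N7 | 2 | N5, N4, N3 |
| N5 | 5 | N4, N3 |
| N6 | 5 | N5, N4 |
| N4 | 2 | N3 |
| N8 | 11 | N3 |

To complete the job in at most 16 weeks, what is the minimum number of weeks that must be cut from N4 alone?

1

Current finish: 17 weeks; target: 16.
N4 is on every critical path, so each week cut from N4 cuts the finish by one (this holds down to a finish of 16).
Need 17 − 16 = 1 week off N4 → N4 becomes 1 week, finish becomes 16.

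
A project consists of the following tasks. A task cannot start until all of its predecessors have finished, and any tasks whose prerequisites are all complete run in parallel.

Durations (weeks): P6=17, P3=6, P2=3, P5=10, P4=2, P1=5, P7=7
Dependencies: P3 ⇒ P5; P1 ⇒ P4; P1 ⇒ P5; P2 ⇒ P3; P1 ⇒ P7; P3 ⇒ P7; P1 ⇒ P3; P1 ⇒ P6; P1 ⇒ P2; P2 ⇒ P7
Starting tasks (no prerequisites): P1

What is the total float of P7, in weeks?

P1→P2→P3→P5 = 5+3+6+10 = 24 sets the makespan at 24 weeks.
P7 finishes as early as 21 and must finish by 24.
Slack of P7 = 17 − 14 = 3 weeks.

3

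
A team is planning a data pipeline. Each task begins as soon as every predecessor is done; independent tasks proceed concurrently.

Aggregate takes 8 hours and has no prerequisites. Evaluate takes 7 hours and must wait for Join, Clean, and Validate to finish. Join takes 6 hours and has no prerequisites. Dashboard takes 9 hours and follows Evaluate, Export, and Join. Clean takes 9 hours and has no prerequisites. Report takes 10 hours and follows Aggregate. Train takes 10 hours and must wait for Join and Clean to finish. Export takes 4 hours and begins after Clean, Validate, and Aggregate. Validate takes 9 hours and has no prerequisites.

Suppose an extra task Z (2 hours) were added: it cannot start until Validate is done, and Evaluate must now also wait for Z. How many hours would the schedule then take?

Originally the schedule takes 25 hours.
With Z inserted, Evaluate now waits for max(Join, Clean, Validate, Z).
New critical path: Validate→Z→Evaluate→Dashboard = 9+2+7+9 = 27 ⇒ 27 hours.

27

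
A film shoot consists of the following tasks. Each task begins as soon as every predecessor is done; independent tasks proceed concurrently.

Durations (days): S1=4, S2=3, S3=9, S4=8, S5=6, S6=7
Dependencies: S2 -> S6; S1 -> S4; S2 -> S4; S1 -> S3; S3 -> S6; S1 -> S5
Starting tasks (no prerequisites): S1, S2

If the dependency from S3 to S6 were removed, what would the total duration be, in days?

13

Original critical path: S1→S3→S6 = 4+9+7 = 20 ⇒ 20 days.
Without S3→S6, S6's earliest start moves from 13 to 3.
The longest chain is now S1→S3 = 4+9 = 13, so the project takes 13 days.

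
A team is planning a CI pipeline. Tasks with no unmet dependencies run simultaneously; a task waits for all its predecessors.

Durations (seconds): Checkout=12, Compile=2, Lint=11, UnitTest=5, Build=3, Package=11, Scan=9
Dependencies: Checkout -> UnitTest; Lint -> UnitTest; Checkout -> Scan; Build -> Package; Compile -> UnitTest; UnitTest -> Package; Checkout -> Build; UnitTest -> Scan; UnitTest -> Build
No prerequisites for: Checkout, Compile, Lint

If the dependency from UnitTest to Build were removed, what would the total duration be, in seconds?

28

Original critical path: Checkout→UnitTest→Build→Package = 12+5+3+11 = 31 ⇒ 31 seconds.
Without UnitTest→Build, Build's earliest start moves from 17 to 12.
The longest chain is now Checkout→UnitTest→Package = 12+5+11 = 28, so the plan takes 28 seconds.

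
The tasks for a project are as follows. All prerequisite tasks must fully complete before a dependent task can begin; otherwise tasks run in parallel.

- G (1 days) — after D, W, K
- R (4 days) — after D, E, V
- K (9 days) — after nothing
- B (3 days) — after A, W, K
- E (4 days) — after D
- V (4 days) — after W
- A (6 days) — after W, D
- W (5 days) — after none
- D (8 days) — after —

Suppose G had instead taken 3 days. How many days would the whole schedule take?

Critical path before the change: D→A→B = 8+6+3 = 17 giving 17 days.
G has 7 days of float (longest path through it is 10).
The critical path is still D→A→B; finish is now 17 days.

17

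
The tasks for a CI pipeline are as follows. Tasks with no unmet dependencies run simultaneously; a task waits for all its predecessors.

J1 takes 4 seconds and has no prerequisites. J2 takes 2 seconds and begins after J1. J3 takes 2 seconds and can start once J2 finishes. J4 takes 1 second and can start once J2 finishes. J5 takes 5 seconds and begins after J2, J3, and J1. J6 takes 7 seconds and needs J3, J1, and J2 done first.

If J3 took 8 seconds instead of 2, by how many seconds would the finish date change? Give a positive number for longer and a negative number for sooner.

Baseline: J1→J2→J3→J6 = 4+2+2+7 = 15 → 15 seconds.
J3 is on the critical path; changing it to 8 makes that path 21 seconds.
That remains the longest chain; total 21 seconds.
Change in finish: 21 − 15 = +6 seconds.

6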